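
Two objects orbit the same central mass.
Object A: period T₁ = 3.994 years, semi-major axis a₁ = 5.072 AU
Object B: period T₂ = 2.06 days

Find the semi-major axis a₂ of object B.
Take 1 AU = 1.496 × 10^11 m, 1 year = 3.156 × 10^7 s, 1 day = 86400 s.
T₁ = 3.994 years = 1.26051 × 10^8 s
T₂ = 2.06 days = 177984 s
a₁ = 5.072 AU = 7.58771 × 10^11 m
Kepler's third law: (T₂/T₁)² = (a₂/a₁)³  ⇒  a₂ = a₁ (T₂/T₁)^(2/3)
T₂/T₁ = 0.001412
(T₂/T₁)^(2/3) = 0.0125861
a₂ = 7.58771 × 10^11 m × 0.0125861 = 9.54996 × 10^9 m ≈ 0.06384 AU

Final answer: a₂ = 0.06384 AU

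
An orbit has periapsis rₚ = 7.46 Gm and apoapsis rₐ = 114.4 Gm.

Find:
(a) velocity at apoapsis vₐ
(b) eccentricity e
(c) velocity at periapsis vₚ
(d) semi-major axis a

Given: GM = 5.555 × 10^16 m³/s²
rₚ = 7.46 Gm = 7.46 × 10^9 m
rₐ = 114.4 Gm = 1.144 × 10^11 m
GM = 5.555 × 10^16 m³/s²
a = (rₚ + rₐ)/2 = 6.093 × 10^10 m
e = (rₐ − rₚ)/(rₐ + rₚ) = (1.0694 × 10^11) / (1.2186 × 10^11) = 0.877564
(a) vₐ² = GM (2/rₐ − 1/a) = 5.555 × 10^16 × (1.74825 × 10^-11 − 1.64123 × 10^-11) = 59451.9 m²/s²;  vₐ = 243.828 m/s ≈ 243.8 m/s
(b) e = 0.877564 ≈ 0.8776
(c) vₚ² = GM (2/rₚ − 1/a) = 5.555 × 10^16 × (2.68097 × 10^-10 − 1.64123 × 10^-11) = 1.39811 × 10^7 m²/s²;  vₚ = 3739.13 m/s ≈ 3.739 km/s
(d) a = 6.093 × 10^10 m ≈ 60.93 Gm

Final answer:
(a) velocity at apoapsis vₐ = 243.8 m/s
(b) eccentricity e = 0.8776
(c) velocity at periapsis vₚ = 3.739 km/s
(d) semi-major axis a = 60.93 Gm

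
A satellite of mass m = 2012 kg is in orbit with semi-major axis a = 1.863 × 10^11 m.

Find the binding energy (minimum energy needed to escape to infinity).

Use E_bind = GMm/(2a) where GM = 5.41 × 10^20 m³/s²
a = 1.863 × 10^11 m
GM = 5.41 × 10^20 m³/s²
m = 2012 kg
GMm = 5.41 × 10^20 × 2012 = 1.08849 × 10^24 m³·kg/s²
2a = 3.726 × 10^11 m
E_bind = GMm/(2a) = 2.92134 × 10^12 J ≈ 2.921 TJ

Final answer: 2.921 TJ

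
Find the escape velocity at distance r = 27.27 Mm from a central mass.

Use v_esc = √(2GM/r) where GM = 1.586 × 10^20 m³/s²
r = 27.27 Mm = 2.727 × 10^7 m
GM = 1.586 × 10^20 m³/s²
2GM/r = 2 × (1.586 × 10^20) / (2.727 × 10^7) = 1.16318 × 10^13 m²/s²
v_esc = √(2GM/r) = 3.41055 × 10^6 m/s ≈ 3411 km/s

Final answer: 3411 km/s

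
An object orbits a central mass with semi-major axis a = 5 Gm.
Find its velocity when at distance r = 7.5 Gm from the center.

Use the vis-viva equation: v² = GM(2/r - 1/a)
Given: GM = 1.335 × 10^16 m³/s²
a = 5 Gm = 5 × 10^9 m
r = 7.5 Gm = 7.5 × 10^9 m
GM = 1.335 × 10^16 m³/s²
2/r − 1/a = 2.66667 × 10^-10 − 2 × 10^-10 = 6.66667 × 10^-11 m⁻¹
v² = GM (2/r − 1/a) = 890000 m²/s²
v = 943.398 m/s ≈ 943.4 m/s

Final answer: 943.4 m/s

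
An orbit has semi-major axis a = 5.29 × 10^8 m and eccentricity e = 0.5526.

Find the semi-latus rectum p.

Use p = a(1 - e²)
a = 5.29 × 10^8 m
e = 0.5526,  e² = 0.305367,  1 − e² = 0.694633
p = a(1 − e²) = 5.29 × 10^8 m × 0.694633 = 3.67461 × 10^8 m ≈ 3.675 × 10^8 m

Final answer: p = 3.675 × 10^8 m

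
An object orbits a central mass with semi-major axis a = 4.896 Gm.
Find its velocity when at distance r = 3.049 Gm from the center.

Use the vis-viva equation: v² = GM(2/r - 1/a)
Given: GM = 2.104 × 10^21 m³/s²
a = 4.896 Gm = 4.896 × 10^9 m
r = 3.049 Gm = 3.049 × 10^9 m
GM = 2.104 × 10^21 m³/s²
2/r − 1/a = 6.55953 × 10^-10 − 2.04248 × 10^-10 = 4.51704 × 10^-10 m⁻¹
v² = GM (2/r − 1/a) = 9.50386 × 10^11 m²/s²
v = 974877 m/s ≈ 974.9 km/s

Final answer: 974.9 km/s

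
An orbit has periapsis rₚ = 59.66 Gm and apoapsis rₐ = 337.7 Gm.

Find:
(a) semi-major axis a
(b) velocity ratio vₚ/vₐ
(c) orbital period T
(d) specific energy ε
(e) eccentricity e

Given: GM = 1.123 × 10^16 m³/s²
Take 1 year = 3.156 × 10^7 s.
rₚ = 59.66 Gm = 5.966 × 10^10 m
rₐ = 337.7 Gm = 3.377 × 10^11 m
GM = 1.123 × 10^16 m³/s²
a = (rₚ + rₐ)/2 = 1.9868 × 10^11 m
e = (rₐ − rₚ)/(rₐ + rₚ) = (2.7804 × 10^11) / (3.9736 × 10^11) = 0.699718
(a) a = 1.9868 × 10^11 m ≈ 198.7 Gm
(b) vₚ/vₐ = rₐ/rₚ (angular momentum) = (3.377 × 10^11) / (5.966 × 10^10) = 5.66041 ≈ 5.66
(c) a³ = 7.84264 × 10^33 m³;  T = 2π √(a³/GM) = 2π × 8.35683 × 10^8 s = 5.25075 × 10^9 s ≈ 166.4 years
(d) 2a = 3.9736 × 10^11 m;  ε = −GM/(2a) = -28261.5 J/kg ≈ -28.26 kJ/kg
(e) e = 0.699718 ≈ 0.6997

Final answer:
(a) semi-major axis a = 198.7 Gm
(b) velocity ratio vₚ/vₐ = 5.66
(c) orbital period T = 166.4 years
(d) specific energy ε = -28.26 kJ/kg
(e) eccentricity e = 0.6997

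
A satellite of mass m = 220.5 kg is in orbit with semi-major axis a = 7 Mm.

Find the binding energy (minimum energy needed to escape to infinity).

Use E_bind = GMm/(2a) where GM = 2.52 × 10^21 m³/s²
a = 7 Mm = 7 × 10^6 m
GM = 2.52 × 10^21 m³/s²
m = 220.5 kg
GMm = 2.52 × 10^21 × 220.5 = 5.5566 × 10^23 m³·kg/s²
2a = 1.4 × 10^7 m
E_bind = GMm/(2a) = 3.969 × 10^16 J ≈ 39.69 PJ

Final answer: 39.69 PJ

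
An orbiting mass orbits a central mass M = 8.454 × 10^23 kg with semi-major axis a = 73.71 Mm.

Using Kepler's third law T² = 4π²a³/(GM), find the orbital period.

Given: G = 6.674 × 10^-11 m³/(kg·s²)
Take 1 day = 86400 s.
M = 8.454 × 10^23 kg
GM = G × M = 6.674 × 10^-11 × 8.454 × 10^23 = 5.6422 × 10^13 m³/s²
a = 73.71 Mm = 7.371 × 10^7 m
a³ = 4.00479 × 10^23 m³
T = 2π √(a³/GM) = 2π √((4.00479 × 10^23) / (5.6422 × 10^13)) = 2π × 84249.1 s
T = 529353 s ≈ 6.127 days

Final answer: 6.127 days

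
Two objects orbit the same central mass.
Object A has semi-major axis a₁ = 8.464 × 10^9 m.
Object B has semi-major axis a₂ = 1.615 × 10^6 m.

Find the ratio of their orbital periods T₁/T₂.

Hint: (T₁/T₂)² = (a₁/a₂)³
a₁ = 8.464 × 10^9 m
a₂ = 1.615 × 10^6 m
a₁/a₂ = 5240.87
T₁/T₂ = (a₁/a₂)^(3/2) = (5240.87)^1.5 = 379406

Final answer: T₁/T₂ = 3.794 × 10^5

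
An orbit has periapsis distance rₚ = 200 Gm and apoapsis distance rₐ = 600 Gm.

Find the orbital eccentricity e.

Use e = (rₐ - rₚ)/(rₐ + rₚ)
rₚ = 200 Gm = 2 × 10^11 m
rₐ = 600 Gm = 6 × 10^11 m
rₐ − rₚ = 4 × 10^11 m
rₐ + rₚ = 8 × 10^11 m
e = (rₐ − rₚ)/(rₐ + rₚ) = 0.5

Final answer: e = 0.5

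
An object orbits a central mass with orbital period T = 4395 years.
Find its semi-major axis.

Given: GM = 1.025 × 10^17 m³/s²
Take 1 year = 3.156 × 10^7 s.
T = 4395 years = 1.38706 × 10^11 s
GM = 1.025 × 10^17 m³/s²
Kepler's third law: a³ = GM T² / (4π²)
T² = 1.92394 × 10^22 s²
a³ = (1.025 × 10^17) × (1.92394 × 10^22) / (4π²) = 4.99523 × 10^37 m³
a = (a³)^(1/3) = 3.68286 × 10^12 m ≈ 3.683 Tm

Final answer: 3.683 Tm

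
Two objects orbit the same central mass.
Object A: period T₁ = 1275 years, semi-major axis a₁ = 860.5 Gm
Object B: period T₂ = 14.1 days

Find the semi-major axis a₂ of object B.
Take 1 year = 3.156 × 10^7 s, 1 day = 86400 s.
T₁ = 1275 years = 4.0239 × 10^10 s
T₂ = 14.1 days = 1.21824 × 10^6 s
a₁ = 860.5 Gm = 8.605 × 10^11 m
Kepler's third law: (T₂/T₁)² = (a₂/a₁)³  ⇒  a₂ = a₁ (T₂/T₁)^(2/3)
T₂/T₁ = 3.02751 × 10^-5
(T₂/T₁)^(2/3) = 0.000971383
a₂ = 8.605 × 10^11 m × 0.000971383 = 8.35875 × 10^8 m ≈ 835.9 Mm

Final answer: a₂ = 835.9 Mm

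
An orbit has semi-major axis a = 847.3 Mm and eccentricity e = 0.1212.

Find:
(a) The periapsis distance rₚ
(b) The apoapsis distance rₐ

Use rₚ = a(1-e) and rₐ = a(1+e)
a = 847.3 Mm = 8.473 × 10^8 m
e = 0.1212:  1 − e = 0.8788,  1 + e = 1.1212
(a) rₚ = a(1 − e) = 8.473 × 10^8 m × 0.8788 = 7.44607 × 10^8 m ≈ 744.6 Mm
(b) rₐ = a(1 + e) = 8.473 × 10^8 m × 1.1212 = 9.49993 × 10^8 m ≈ 950 Mm

Final answer:
(a) rₚ = 744.6 Mm
(b) rₐ = 950 Mm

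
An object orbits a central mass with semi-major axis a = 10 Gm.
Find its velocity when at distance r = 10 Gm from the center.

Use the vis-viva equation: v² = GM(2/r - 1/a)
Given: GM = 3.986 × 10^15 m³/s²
a = 10 Gm = 1 × 10^10 m
r = 10 Gm = 1 × 10^10 m
GM = 3.986 × 10^15 m³/s²
2/r − 1/a = 2 × 10^-10 − 1 × 10^-10 = 1 × 10^-10 m⁻¹
v² = GM (2/r − 1/a) = 398600 m²/s²
v = 631.348 m/s ≈ 631.3 m/s

Final answer: 631.3 m/s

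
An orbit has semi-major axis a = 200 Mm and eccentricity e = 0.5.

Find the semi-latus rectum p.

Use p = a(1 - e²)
a = 200 Mm = 2 × 10^8 m
e = 0.5,  e² = 0.25,  1 − e² = 0.75
p = a(1 − e²) = 2 × 10^8 m × 0.75 = 1.5 × 10^8 m ≈ 150 Mm

Final answer: p = 150 Mm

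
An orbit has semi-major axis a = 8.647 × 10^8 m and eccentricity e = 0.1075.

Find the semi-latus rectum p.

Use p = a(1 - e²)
a = 8.647 × 10^8 m
e = 0.1075,  e² = 0.0115562,  1 − e² = 0.988444
p = a(1 − e²) = 8.647 × 10^8 m × 0.988444 = 8.54707 × 10^8 m ≈ 8.547 × 10^8 m

Final answer: p = 8.547 × 10^8 m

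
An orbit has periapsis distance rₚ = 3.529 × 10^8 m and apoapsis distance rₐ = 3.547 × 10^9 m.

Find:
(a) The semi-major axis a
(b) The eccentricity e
rₚ = 3.529 × 10^8 m
rₐ = 3.547 × 10^9 m
(a) a = (rₚ + rₐ)/2 = 1.94995 × 10^9 m ≈ 1.95 × 10^9 m
(b) e = (rₐ − rₚ)/(rₐ + rₚ) = (3.1941 × 10^9) / (3.8999 × 10^9) = 0.819021

Final answer:
(a) a = 1.95 × 10^9 m
(b) e = 0.819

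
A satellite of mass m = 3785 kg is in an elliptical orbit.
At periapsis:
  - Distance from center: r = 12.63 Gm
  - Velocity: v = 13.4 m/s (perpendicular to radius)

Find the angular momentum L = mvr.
r = 12.63 Gm = 1.263 × 10^10 m
v = 13.4 m/s
vr = 13.4 × 1.263 × 10^10 = 1.69242 × 10^11 m²/s
L = m × vr = 3785 × 1.69242 × 10^11 = 6.40581 × 10^14 kg·m²/s ≈ 6.406 × 10^14 kg·m²/s

Final answer: L = 6.406 × 10^14 kg·m²/s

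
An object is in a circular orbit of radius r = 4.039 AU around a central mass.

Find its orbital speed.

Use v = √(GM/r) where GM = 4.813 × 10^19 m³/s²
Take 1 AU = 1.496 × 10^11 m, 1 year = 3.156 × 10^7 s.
r = 4.039 AU = 6.04234 × 10^11 m
GM = 4.813 × 10^19 m³/s²
GM/r = (4.813 × 10^19) / (6.04234 × 10^11) = 7.96545 × 10^7 m²/s²
v = √(GM/r) = 8924.94 m/s ≈ 1.883 AU/year

Final answer: 1.883 AU/year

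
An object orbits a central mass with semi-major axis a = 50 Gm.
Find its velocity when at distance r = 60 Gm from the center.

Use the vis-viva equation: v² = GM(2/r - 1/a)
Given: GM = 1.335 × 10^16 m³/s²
a = 50 Gm = 5 × 10^10 m
r = 60 Gm = 6 × 10^10 m
GM = 1.335 × 10^16 m³/s²
2/r − 1/a = 3.33333 × 10^-11 − 2 × 10^-11 = 1.33333 × 10^-11 m⁻¹
v² = GM (2/r − 1/a) = 178000 m²/s²
v = 421.9 m/s ≈ 421.9 m/s

Final answer: 421.9 m/s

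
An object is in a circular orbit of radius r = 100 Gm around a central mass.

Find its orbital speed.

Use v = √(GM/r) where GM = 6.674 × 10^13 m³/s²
r = 100 Gm = 1 × 10^11 m
GM = 6.674 × 10^13 m³/s²
GM/r = (6.674 × 10^13) / (1 × 10^11) = 667.4 m²/s²
v = √(GM/r) = 25.8341 m/s ≈ 25.83 m/s

Final answer: 25.83 m/s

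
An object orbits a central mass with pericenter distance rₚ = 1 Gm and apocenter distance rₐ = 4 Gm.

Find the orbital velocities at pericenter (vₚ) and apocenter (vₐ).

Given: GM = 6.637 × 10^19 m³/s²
rₚ = 1 Gm = 1 × 10^9 m
rₐ = 4 Gm = 4 × 10^9 m
GM = 6.637 × 10^19 m³/s²
a = (rₚ + rₐ)/2 = 2.5 × 10^9 m
Vis-viva: v² = GM (2/r − 1/a)
vₚ² = 6.637 × 10^19 × (2 × 10^-9 − 4 × 10^-10) = 1.06192 × 10^11 m²/s²
vₚ = 325871 m/s ≈ 325.9 km/s
vₐ² = 6.637 × 10^19 × (5 × 10^-10 − 4 × 10^-10) = 6.637 × 10^9 m²/s²
vₐ = 81467.8 m/s ≈ 81.47 km/s

Final answer: vₚ = 325.9 km/s, vₐ = 81.47 km/s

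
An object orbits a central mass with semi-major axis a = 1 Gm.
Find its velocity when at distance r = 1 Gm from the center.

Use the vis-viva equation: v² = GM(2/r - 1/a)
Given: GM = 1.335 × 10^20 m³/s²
a = 1 Gm = 1 × 10^9 m
r = 1 Gm = 1 × 10^9 m
GM = 1.335 × 10^20 m³/s²
2/r − 1/a = 2 × 10^-9 − 1 × 10^-9 = 1 × 10^-9 m⁻¹
v² = GM (2/r − 1/a) = 1.335 × 10^11 m²/s²
v = 365377 m/s ≈ 365.4 km/s

Final answer: 365.4 km/s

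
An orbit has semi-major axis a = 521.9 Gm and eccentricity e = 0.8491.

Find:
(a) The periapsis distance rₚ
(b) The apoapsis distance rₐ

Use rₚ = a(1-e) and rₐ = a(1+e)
a = 521.9 Gm = 5.219 × 10^11 m
e = 0.8491:  1 − e = 0.1509,  1 + e = 1.8491
(a) rₚ = a(1 − e) = 5.219 × 10^11 m × 0.1509 = 7.87547 × 10^10 m ≈ 78.75 Gm
(b) rₐ = a(1 + e) = 5.219 × 10^11 m × 1.8491 = 9.65045 × 10^11 m ≈ 965 Gm

Final answer:
(a) rₚ = 78.75 Gm
(b) rₐ = 965 Gm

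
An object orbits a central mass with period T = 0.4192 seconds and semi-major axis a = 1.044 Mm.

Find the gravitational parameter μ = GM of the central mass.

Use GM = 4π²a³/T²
T = 0.4192 seconds
a = 1.044 Mm = 1.044 × 10^6 m
a³ = 1.13789 × 10^18 m³
T² = 0.175729 s²
GM = 4π² × (1.13789 × 10^18) / 0.175729 = 2.55634 × 10^20 m³/s²
GM ≈ 2.556 × 10^20 m³/s²

Final answer: GM = 2.556 × 10^20 m³/s²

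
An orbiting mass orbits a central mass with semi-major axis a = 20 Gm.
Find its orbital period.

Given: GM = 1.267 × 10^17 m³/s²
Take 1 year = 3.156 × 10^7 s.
a = 20 Gm = 2 × 10^10 m
GM = 1.267 × 10^17 m³/s²
a³ = 8 × 10^30 m³
T = 2π √(a³/GM) = 2π √((8 × 10^30) / (1.267 × 10^17)) = 2π × 7.94615 × 10^6 s
T = 4.99271 × 10^7 s ≈ 1.582 years

Final answer: 1.582 years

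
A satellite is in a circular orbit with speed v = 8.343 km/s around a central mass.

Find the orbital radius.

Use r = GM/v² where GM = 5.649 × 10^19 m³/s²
v = 8.343 km/s = 8343 m/s
GM = 5.649 × 10^19 m³/s²
v² = 6.96056 × 10^7 m²/s²
r = GM/v² = (5.649 × 10^19) / (6.96056 × 10^7) = 8.11572 × 10^11 m ≈ 8.116 × 10^11 m

Final answer: 8.116 × 10^11 m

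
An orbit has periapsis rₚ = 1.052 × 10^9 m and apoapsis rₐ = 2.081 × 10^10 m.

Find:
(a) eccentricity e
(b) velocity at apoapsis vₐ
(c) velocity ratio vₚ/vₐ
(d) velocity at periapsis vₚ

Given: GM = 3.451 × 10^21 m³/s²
rₚ = 1.052 × 10^9 m
rₐ = 2.081 × 10^10 m
GM = 3.451 × 10^21 m³/s²
a = (rₚ + rₐ)/2 = 1.0931 × 10^10 m
e = (rₐ − rₚ)/(rₐ + rₚ) = (1.9758 × 10^10) / (2.1862 × 10^10) = 0.90376
(a) e = 0.90376 ≈ 0.9038
(b) vₐ² = GM (2/rₐ − 1/a) = 3.451 × 10^21 × (9.61076 × 10^-11 − 9.14829 × 10^-11) = 1.59598 × 10^10 m²/s²;  vₐ = 126332 m/s ≈ 126.3 km/s
(c) vₚ/vₐ = rₐ/rₚ (angular momentum) = (2.081 × 10^10) / (1.052 × 10^9) = 19.7814 ≈ 19.78
(d) vₚ² = GM (2/rₚ − 1/a) = 3.451 × 10^21 × (1.90114 × 10^-9 − 9.14829 × 10^-11) = 6.24513 × 10^12 m²/s²;  vₚ = 2.49903 × 10^6 m/s ≈ 2499 km/s

Final answer:
(a) eccentricity e = 0.9038
(b) velocity at apoapsis vₐ = 126.3 km/s
(c) velocity ratio vₚ/vₐ = 19.78
(d) velocity at periapsis vₚ = 2499 km/s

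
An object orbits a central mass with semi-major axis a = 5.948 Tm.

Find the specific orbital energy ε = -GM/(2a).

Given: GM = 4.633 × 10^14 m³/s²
a = 5.948 Tm = 5.948 × 10^12 m
GM = 4.633 × 10^14 m³/s²
2a = 1.1896 × 10^13 m
ε = −GM/(2a) = -38.9459 J/kg ≈ -38.95 J/kg

Final answer: -38.95 J/kg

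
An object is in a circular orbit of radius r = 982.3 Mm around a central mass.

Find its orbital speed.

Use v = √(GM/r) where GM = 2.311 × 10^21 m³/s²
r = 982.3 Mm = 9.823 × 10^8 m
GM = 2.311 × 10^21 m³/s²
GM/r = (2.311 × 10^21) / (9.823 × 10^8) = 2.35264 × 10^12 m²/s²
v = √(GM/r) = 1.53383 × 10^6 m/s ≈ 1534 km/s

Final answer: 1534 km/s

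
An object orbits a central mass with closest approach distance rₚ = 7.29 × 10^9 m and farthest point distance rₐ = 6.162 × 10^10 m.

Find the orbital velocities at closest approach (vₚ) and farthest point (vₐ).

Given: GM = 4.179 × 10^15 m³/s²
rₚ = 7.29 × 10^9 m
rₐ = 6.162 × 10^10 m
GM = 4.179 × 10^15 m³/s²
a = (rₚ + rₐ)/2 = 3.4455 × 10^10 m
Vis-viva: v² = GM (2/r − 1/a)
vₚ² = 4.179 × 10^15 × (2.74348 × 10^-10 − 2.90234 × 10^-11) = 1.02521 × 10^6 m²/s²
vₚ = 1012.53 m/s ≈ 1.013 km/s
vₐ² = 4.179 × 10^15 × (3.2457 × 10^-11 − 2.90234 × 10^-11) = 14349.1 m²/s²
vₐ = 119.788 m/s ≈ 119.8 m/s

Final answer: vₚ = 1.013 km/s, vₐ = 119.8 m/s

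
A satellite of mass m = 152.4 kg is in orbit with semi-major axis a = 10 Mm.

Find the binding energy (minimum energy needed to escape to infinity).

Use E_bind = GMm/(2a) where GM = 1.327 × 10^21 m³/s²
a = 10 Mm = 1 × 10^7 m
GM = 1.327 × 10^21 m³/s²
m = 152.4 kg
GMm = 1.327 × 10^21 × 152.4 = 2.02235 × 10^23 m³·kg/s²
2a = 2 × 10^7 m
E_bind = GMm/(2a) = 1.01117 × 10^16 J ≈ 10.11 PJ

Final answer: 10.11 PJ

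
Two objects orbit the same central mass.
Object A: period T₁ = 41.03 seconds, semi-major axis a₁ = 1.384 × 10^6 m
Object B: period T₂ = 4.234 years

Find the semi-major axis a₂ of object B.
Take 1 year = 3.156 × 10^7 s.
T₁ = 41.03 seconds
T₂ = 4.234 years = 1.33625 × 10^8 s
a₁ = 1.384 × 10^6 m
Kepler's third law: (T₂/T₁)² = (a₂/a₁)³  ⇒  a₂ = a₁ (T₂/T₁)^(2/3)
T₂/T₁ = 3.25676 × 10^6
(T₂/T₁)^(2/3) = 21971.4
a₂ = 1.384 × 10^6 m × 21971.4 = 3.04084 × 10^10 m ≈ 3.041 × 10^10 m

Final answer: a₂ = 3.041 × 10^10 m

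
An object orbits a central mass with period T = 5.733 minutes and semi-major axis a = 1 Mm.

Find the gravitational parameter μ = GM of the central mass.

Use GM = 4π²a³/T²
T = 5.733 minutes = 343.98 s
a = 1 Mm = 1 × 10^6 m
a³ = 1 × 10^18 m³
T² = 118322 s²
GM = 4π² × (1 × 10^18) / 118322 = 3.33652 × 10^14 m³/s²
GM ≈ 3.337 × 10^14 m³/s²

Final answer: GM = 3.337 × 10^14 m³/s²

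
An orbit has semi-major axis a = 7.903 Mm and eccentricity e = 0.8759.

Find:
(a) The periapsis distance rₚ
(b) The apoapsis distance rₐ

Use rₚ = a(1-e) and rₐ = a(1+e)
a = 7.903 Mm = 7.903 × 10^6 m
e = 0.8759:  1 − e = 0.1241,  1 + e = 1.8759
(a) rₚ = a(1 − e) = 7.903 × 10^6 m × 0.1241 = 980762 m ≈ 980.8 km
(b) rₐ = a(1 + e) = 7.903 × 10^6 m × 1.8759 = 1.48252 × 10^7 m ≈ 14.83 Mm

Final answer:
(a) rₚ = 980.8 km
(b) rₐ = 14.83 Mm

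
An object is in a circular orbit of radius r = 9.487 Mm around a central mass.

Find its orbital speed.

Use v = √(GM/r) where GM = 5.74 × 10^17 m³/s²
r = 9.487 Mm = 9.487 × 10^6 m
GM = 5.74 × 10^17 m³/s²
GM/r = (5.74 × 10^17) / (9.487 × 10^6) = 6.05038 × 10^10 m²/s²
v = √(GM/r) = 245975 m/s ≈ 246 km/s

Final answer: 246 km/s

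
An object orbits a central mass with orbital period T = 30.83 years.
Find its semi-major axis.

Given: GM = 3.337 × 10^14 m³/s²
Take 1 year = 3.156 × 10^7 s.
T = 30.83 years = 9.72995 × 10^8 s
GM = 3.337 × 10^14 m³/s²
Kepler's third law: a³ = GM T² / (4π²)
T² = 9.46719 × 10^17 s²
a³ = (3.337 × 10^14) × (9.46719 × 10^17) / (4π²) = 8.00235 × 10^30 m³
a = (a³)^(1/3) = 2.0002 × 10^10 m ≈ 20 Gm

Final answer: 20 Gm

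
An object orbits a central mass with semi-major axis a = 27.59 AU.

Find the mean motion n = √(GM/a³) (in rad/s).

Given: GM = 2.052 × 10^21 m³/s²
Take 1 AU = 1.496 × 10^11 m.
a = 27.59 AU = 4.12746 × 10^12 m
GM = 2.052 × 10^21 m³/s²
a³ = 7.03153 × 10^37 m³
GM/a³ = (2.052 × 10^21) / (7.03153 × 10^37) = 2.91828 × 10^-17 s⁻²
n = √(GM/a³) = 5.40211 × 10^-9 rad/s ≈ 5.402 × 10^-9 rad/s

Final answer: n = 5.402 × 10^-9 rad/s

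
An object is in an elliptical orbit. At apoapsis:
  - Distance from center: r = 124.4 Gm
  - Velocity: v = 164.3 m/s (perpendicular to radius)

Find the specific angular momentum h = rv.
r = 124.4 Gm = 1.244 × 10^11 m
v = 164.3 m/s
h = rv = 1.244 × 10^11 × 164.3 = 2.04389 × 10^13 m²/s ≈ 2.044 × 10^13 m²/s

Final answer: h = 2.044 × 10^13 m²/s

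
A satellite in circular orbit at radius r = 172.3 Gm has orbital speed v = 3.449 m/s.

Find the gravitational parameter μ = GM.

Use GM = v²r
r = 172.3 Gm = 1.723 × 10^11 m
v = 3.449 m/s
v² = 11.8956 m²/s²
GM = v²r = 11.8956 × 1.723 × 10^11 = 2.04961 × 10^12 m³/s²
GM ≈ 2.05 × 10^12 m³/s²

Final answer: GM = 2.05 × 10^12 m³/s²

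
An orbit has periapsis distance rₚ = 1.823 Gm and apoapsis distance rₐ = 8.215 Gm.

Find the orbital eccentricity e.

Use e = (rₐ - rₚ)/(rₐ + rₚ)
rₚ = 1.823 Gm = 1.823 × 10^9 m
rₐ = 8.215 Gm = 8.215 × 10^9 m
rₐ − rₚ = 6.392 × 10^9 m
rₐ + rₚ = 1.0038 × 10^10 m
e = (rₐ − rₚ)/(rₐ + rₚ) = 0.63678

Final answer: e = 0.6368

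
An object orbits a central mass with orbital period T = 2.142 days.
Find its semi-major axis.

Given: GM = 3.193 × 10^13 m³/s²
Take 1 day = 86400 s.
T = 2.142 days = 185069 s
GM = 3.193 × 10^13 m³/s²
Kepler's third law: a³ = GM T² / (4π²)
T² = 3.42505 × 10^10 s²
a³ = (3.193 × 10^13) × (3.42505 × 10^10) / (4π²) = 2.77016 × 10^22 m³
a = (a³)^(1/3) = 3.02577 × 10^7 m ≈ 3.026 × 10^7 m

Final answer: 3.026 × 10^7 m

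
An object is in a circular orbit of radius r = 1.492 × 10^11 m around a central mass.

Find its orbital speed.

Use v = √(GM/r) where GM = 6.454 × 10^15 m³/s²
r = 1.492 × 10^11 m
GM = 6.454 × 10^15 m³/s²
GM/r = (6.454 × 10^15) / (1.492 × 10^11) = 43257.4 m²/s²
v = √(GM/r) = 207.984 m/s ≈ 208 m/s

Final answer: 208 m/s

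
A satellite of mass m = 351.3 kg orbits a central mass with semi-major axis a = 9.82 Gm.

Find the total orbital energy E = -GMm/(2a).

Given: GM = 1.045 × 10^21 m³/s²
a = 9.82 Gm = 9.82 × 10^9 m
GM = 1.045 × 10^21 m³/s²
2a = 1.964 × 10^10 m
GMm = 1.045 × 10^21 × 351.3 = 3.67108 × 10^23 m³·kg/s²
E = −GMm/(2a) = -1.86919 × 10^13 J ≈ -18.69 TJ

Final answer: -18.69 TJ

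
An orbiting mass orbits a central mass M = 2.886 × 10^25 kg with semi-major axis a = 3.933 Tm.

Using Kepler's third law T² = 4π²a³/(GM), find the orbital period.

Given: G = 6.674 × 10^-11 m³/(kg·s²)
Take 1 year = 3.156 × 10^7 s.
M = 2.886 × 10^25 kg
GM = G × M = 6.674 × 10^-11 × 2.886 × 10^25 = 1.92612 × 10^15 m³/s²
a = 3.933 Tm = 3.933 × 10^12 m
a³ = 6.08376 × 10^37 m³
T = 2π √(a³/GM) = 2π √((6.08376 × 10^37) / (1.92612 × 10^15)) = 2π × 1.77723 × 10^11 s
T = 1.11667 × 10^12 s ≈ 3.538 × 10^4 years

Final answer: 3.538 × 10^4 years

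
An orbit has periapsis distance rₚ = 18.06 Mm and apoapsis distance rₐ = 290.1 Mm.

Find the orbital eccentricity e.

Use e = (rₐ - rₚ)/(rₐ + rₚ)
rₚ = 18.06 Mm = 1.806 × 10^7 m
rₐ = 290.1 Mm = 2.901 × 10^8 m
rₐ − rₚ = 2.7204 × 10^8 m
rₐ + rₚ = 3.0816 × 10^8 m
e = (rₐ − rₚ)/(rₐ + rₚ) = 0.882788

Final answer: e = 0.8828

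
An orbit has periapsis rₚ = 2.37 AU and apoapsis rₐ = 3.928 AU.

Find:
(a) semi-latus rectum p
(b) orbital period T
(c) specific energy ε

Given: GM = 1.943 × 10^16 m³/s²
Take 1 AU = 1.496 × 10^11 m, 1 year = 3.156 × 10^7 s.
rₚ = 2.37 AU = 3.54552 × 10^11 m
rₐ = 3.928 AU = 5.87629 × 10^11 m
GM = 1.943 × 10^16 m³/s²
a = (rₚ + rₐ)/2 = 4.7109 × 10^11 m
e = (rₐ − rₚ)/(rₐ + rₚ) = (2.33077 × 10^11) / (9.42181 × 10^11) = 0.24738
(a) 1 − e² = 0.938803;  p = a(1 − e²) = 4.7109 × 10^11 × 0.938803 = 4.42261 × 10^11 m ≈ 2.956 AU
(b) a³ = 1.04547 × 10^35 m³;  T = 2π √(a³/GM) = 2π × 2.31964 × 10^9 s = 1.45747 × 10^10 s ≈ 461.8 years
(c) 2a = 9.42181 × 10^11 m;  ε = −GM/(2a) = -20622.4 J/kg ≈ -20.62 kJ/kg

Final answer:
(a) semi-latus rectum p = 2.956 AU
(b) orbital period T = 461.8 years
(c) specific energy ε = -20.62 kJ/kg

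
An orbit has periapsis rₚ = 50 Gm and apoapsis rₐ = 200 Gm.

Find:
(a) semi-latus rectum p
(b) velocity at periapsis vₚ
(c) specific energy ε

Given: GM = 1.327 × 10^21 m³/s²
rₚ = 50 Gm = 5 × 10^10 m
rₐ = 200 Gm = 2 × 10^11 m
GM = 1.327 × 10^21 m³/s²
a = (rₚ + rₐ)/2 = 1.25 × 10^11 m
e = (rₐ − rₚ)/(rₐ + rₚ) = (1.5 × 10^11) / (2.5 × 10^11) = 0.6
(a) 1 − e² = 0.64;  p = a(1 − e²) = 1.25 × 10^11 × 0.64 = 8 × 10^10 m ≈ 80 Gm
(b) vₚ² = GM (2/rₚ − 1/a) = 1.327 × 10^21 × (4 × 10^-11 − 8 × 10^-12) = 4.2464 × 10^10 m²/s²;  vₚ = 206068 m/s ≈ 206.1 km/s
(c) 2a = 2.5 × 10^11 m;  ε = −GM/(2a) = -5.308 × 10^9 J/kg ≈ -5.308 GJ/kg

Final answer:
(a) semi-latus rectum p = 80 Gm
(b) velocity at periapsis vₚ = 206.1 km/s
(c) specific energy ε = -5.308 GJ/kg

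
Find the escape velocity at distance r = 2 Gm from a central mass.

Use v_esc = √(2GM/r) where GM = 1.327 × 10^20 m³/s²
r = 2 Gm = 2 × 10^9 m
GM = 1.327 × 10^20 m³/s²
2GM/r = 2 × (1.327 × 10^20) / (2 × 10^9) = 1.327 × 10^11 m²/s²
v_esc = √(2GM/r) = 364280 m/s ≈ 364.3 km/s

Final answer: 364.3 km/s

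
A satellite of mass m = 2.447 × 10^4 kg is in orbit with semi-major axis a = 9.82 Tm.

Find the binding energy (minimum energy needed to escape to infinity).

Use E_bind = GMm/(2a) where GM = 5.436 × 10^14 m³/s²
a = 9.82 Tm = 9.82 × 10^12 m
GM = 5.436 × 10^14 m³/s²
m = 2.447 × 10^4 kg
GMm = 5.436 × 10^14 × 24470 = 1.33019 × 10^19 m³·kg/s²
2a = 1.964 × 10^13 m
E_bind = GMm/(2a) = 677286 J ≈ 677.3 kJ

Final answer: 677.3 kJ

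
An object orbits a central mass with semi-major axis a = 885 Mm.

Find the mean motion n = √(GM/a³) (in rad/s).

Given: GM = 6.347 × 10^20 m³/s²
a = 885 Mm = 8.85 × 10^8 m
GM = 6.347 × 10^20 m³/s²
a³ = 6.93154 × 10^26 m³
GM/a³ = (6.347 × 10^20) / (6.93154 × 10^26) = 9.15669 × 10^-7 s⁻²
n = √(GM/a³) = 0.000956906 rad/s ≈ 0.0009569 rad/s

Final answer: n = 0.0009569 rad/s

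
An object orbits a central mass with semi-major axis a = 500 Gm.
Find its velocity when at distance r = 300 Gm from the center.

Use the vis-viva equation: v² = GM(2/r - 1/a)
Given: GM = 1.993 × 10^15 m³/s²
a = 500 Gm = 5 × 10^11 m
r = 300 Gm = 3 × 10^11 m
GM = 1.993 × 10^15 m³/s²
2/r − 1/a = 6.66667 × 10^-12 − 2 × 10^-12 = 4.66667 × 10^-12 m⁻¹
v² = GM (2/r − 1/a) = 9300.67 m²/s²
v = 96.44 m/s ≈ 96.44 m/s

Final answer: 96.44 m/s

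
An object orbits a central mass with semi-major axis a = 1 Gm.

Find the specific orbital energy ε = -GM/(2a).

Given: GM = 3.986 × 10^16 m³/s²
a = 1 Gm = 1 × 10^9 m
GM = 3.986 × 10^16 m³/s²
2a = 2 × 10^9 m
ε = −GM/(2a) = -1.993 × 10^7 J/kg ≈ -19.93 MJ/kg

Final answer: -19.93 MJ/kg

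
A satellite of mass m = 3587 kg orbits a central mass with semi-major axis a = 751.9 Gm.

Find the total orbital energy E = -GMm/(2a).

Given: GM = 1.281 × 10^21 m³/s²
a = 751.9 Gm = 7.519 × 10^11 m
GM = 1.281 × 10^21 m³/s²
2a = 1.5038 × 10^12 m
GMm = 1.281 × 10^21 × 3587 = 4.59495 × 10^24 m³·kg/s²
E = −GMm/(2a) = -3.05556 × 10^12 J ≈ -3.056 TJ

Final answer: -3.056 TJ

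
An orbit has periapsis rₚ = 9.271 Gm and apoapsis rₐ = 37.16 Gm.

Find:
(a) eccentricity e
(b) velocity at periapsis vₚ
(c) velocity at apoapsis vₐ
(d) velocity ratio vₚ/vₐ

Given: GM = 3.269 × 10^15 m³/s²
rₚ = 9.271 Gm = 9.271 × 10^9 m
rₐ = 37.16 Gm = 3.716 × 10^10 m
GM = 3.269 × 10^15 m³/s²
a = (rₚ + rₐ)/2 = 2.32155 × 10^10 m
e = (rₐ − rₚ)/(rₐ + rₚ) = (2.7889 × 10^10) / (4.6431 × 10^10) = 0.600655
(a) e = 0.600655 ≈ 0.6007
(b) vₚ² = GM (2/rₚ − 1/a) = 3.269 × 10^15 × (2.15726 × 10^-10 − 4.30747 × 10^-11) = 564399 m²/s²;  vₚ = 751.265 m/s ≈ 751.3 m/s
(c) vₐ² = GM (2/rₐ − 1/a) = 3.269 × 10^15 × (5.38213 × 10^-11 − 4.30747 × 10^-11) = 35130.8 m²/s²;  vₐ = 187.432 m/s ≈ 187.4 m/s
(d) vₚ/vₐ = rₐ/rₚ (angular momentum) = (3.716 × 10^10) / (9.271 × 10^9) = 4.0082 ≈ 4.008

Final answer:
(a) eccentricity e = 0.6007
(b) velocity at periapsis vₚ = 751.3 m/s
(c) velocity at apoapsis vₐ = 187.4 m/s
(d) velocity ratio vₚ/vₐ = 4.008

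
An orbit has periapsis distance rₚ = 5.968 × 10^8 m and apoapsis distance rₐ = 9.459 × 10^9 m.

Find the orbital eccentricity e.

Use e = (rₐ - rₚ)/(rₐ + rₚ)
rₚ = 5.968 × 10^8 m
rₐ = 9.459 × 10^9 m
rₐ − rₚ = 8.8622 × 10^9 m
rₐ + rₚ = 1.00558 × 10^10 m
e = (rₐ − rₚ)/(rₐ + rₚ) = 0.881302

Final answer: e = 0.8813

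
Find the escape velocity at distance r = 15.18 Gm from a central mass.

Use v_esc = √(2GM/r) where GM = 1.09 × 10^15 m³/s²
r = 15.18 Gm = 1.518 × 10^10 m
GM = 1.09 × 10^15 m³/s²
2GM/r = 2 × (1.09 × 10^15) / (1.518 × 10^10) = 143610 m²/s²
v_esc = √(2GM/r) = 378.959 m/s ≈ 379 m/s

Final answer: 379 m/s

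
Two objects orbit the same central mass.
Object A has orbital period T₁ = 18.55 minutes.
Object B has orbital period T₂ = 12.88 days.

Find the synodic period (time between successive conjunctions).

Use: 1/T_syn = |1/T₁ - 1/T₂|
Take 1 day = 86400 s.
T₁ = 18.55 minutes = 1113 s
T₂ = 12.88 days = 1.11283 × 10^6 s
1/T₁ = 0.000898473 s⁻¹
1/T₂ = 8.98608 × 10^-7 s⁻¹
|1/T₁ − 1/T₂| = 0.000897574 s⁻¹
T_syn = 1 / |1/T₁ − 1/T₂| = 1114.11 s ≈ 18.57 minutes

Final answer: T_syn = 18.57 minutes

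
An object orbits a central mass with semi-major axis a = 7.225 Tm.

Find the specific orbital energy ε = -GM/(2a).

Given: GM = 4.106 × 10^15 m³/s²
a = 7.225 Tm = 7.225 × 10^12 m
GM = 4.106 × 10^15 m³/s²
2a = 1.445 × 10^13 m
ε = −GM/(2a) = -284.152 J/kg ≈ -284.2 J/kg

Final answer: -284.2 J/kg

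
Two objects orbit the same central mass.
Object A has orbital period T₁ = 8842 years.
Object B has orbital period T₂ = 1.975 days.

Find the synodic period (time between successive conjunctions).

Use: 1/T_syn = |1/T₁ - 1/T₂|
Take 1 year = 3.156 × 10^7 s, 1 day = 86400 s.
T₁ = 8842 years = 2.79054 × 10^11 s
T₂ = 1.975 days = 170640 s
1/T₁ = 3.58354 × 10^-12 s⁻¹
1/T₂ = 5.86029 × 10^-6 s⁻¹
|1/T₁ − 1/T₂| = 5.86029 × 10^-6 s⁻¹
T_syn = 1 / |1/T₁ − 1/T₂| = 170640 s ≈ 1.975 days

Final answer: T_syn = 1.975 days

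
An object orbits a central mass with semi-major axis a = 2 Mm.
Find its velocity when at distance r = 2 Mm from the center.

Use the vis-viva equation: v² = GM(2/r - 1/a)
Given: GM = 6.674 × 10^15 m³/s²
a = 2 Mm = 2 × 10^6 m
r = 2 Mm = 2 × 10^6 m
GM = 6.674 × 10^15 m³/s²
2/r − 1/a = 1 × 10^-6 − 5 × 10^-7 = 5 × 10^-7 m⁻¹
v² = GM (2/r − 1/a) = 3.337 × 10^9 m²/s²
v = 57766.8 m/s ≈ 57.77 km/s

Final answer: 57.77 km/s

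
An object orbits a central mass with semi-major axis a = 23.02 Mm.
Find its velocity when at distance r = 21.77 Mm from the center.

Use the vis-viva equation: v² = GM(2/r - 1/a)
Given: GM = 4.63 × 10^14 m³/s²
a = 23.02 Mm = 2.302 × 10^7 m
r = 21.77 Mm = 2.177 × 10^7 m
GM = 4.63 × 10^14 m³/s²
2/r − 1/a = 9.18695 × 10^-8 − 4.34405 × 10^-8 = 4.84291 × 10^-8 m⁻¹
v² = GM (2/r − 1/a) = 2.24227 × 10^7 m²/s²
v = 4735.26 m/s ≈ 4.735 km/s

Final answer: 4.735 km/s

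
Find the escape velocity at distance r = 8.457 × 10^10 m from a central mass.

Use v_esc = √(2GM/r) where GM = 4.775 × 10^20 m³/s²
r = 8.457 × 10^10 m
GM = 4.775 × 10^20 m³/s²
2GM/r = 2 × (4.775 × 10^20) / (8.457 × 10^10) = 1.12924 × 10^10 m²/s²
v_esc = √(2GM/r) = 106266 m/s ≈ 106.3 km/s

Final answer: 106.3 km/s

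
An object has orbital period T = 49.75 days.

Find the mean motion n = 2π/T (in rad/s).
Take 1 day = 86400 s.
T = 49.75 days = 4.2984 × 10^6 s
n = 2π / (4.2984 × 10^6 s) = 1.46175 × 10^-6 rad/s ≈ 1.462 × 10^-6 rad/s

Final answer: n = 1.462 × 10^-6 rad/s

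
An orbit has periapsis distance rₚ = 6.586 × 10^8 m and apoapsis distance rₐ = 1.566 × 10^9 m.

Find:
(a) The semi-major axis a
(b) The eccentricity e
rₚ = 6.586 × 10^8 m
rₐ = 1.566 × 10^9 m
(a) a = (rₚ + rₐ)/2 = 1.1123 × 10^9 m ≈ 1.112 × 10^9 m
(b) e = (rₐ − rₚ)/(rₐ + rₚ) = (9.074 × 10^8) / (2.2246 × 10^9) = 0.407894

Final answer:
(a) a = 1.112 × 10^9 m
(b) e = 0.4079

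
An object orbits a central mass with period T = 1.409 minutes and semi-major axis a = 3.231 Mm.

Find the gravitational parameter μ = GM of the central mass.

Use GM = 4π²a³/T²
T = 1.409 minutes = 84.54 s
a = 3.231 Mm = 3.231 × 10^6 m
a³ = 3.37296 × 10^19 m³
T² = 7147.01 s²
GM = 4π² × (3.37296 × 10^19) / 7147.01 = 1.86314 × 10^17 m³/s²
GM ≈ 1.863 × 10^17 m³/s²

Final answer: GM = 1.863 × 10^17 m³/s²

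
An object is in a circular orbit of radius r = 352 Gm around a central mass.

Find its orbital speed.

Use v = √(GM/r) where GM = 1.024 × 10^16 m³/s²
r = 352 Gm = 3.52 × 10^11 m
GM = 1.024 × 10^16 m³/s²
GM/r = (1.024 × 10^16) / (3.52 × 10^11) = 29090.9 m²/s²
v = √(GM/r) = 170.561 m/s ≈ 170.6 m/s

Final answer: 170.6 m/s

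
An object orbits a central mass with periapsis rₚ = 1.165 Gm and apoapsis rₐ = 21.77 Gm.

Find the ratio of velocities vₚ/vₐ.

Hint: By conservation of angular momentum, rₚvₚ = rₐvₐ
rₚ = 1.165 Gm = 1.165 × 10^9 m
rₐ = 21.77 Gm = 2.177 × 10^10 m
rₚvₚ = rₐvₐ  ⇒  vₚ/vₐ = rₐ/rₚ
vₚ/vₐ = (2.177 × 10^10) / (1.165 × 10^9) = 18.6867

Final answer: vₚ/vₐ = 18.69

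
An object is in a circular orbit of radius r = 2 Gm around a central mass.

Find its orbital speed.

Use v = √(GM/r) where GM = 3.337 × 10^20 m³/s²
r = 2 Gm = 2 × 10^9 m
GM = 3.337 × 10^20 m³/s²
GM/r = (3.337 × 10^20) / (2 × 10^9) = 1.6685 × 10^11 m²/s²
v = √(GM/r) = 408473 m/s ≈ 408.5 km/s

Final answer: 408.5 km/s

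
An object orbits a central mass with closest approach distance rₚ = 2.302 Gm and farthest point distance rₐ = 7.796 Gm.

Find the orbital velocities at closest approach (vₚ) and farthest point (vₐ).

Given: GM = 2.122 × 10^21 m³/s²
rₚ = 2.302 Gm = 2.302 × 10^9 m
rₐ = 7.796 Gm = 7.796 × 10^9 m
GM = 2.122 × 10^21 m³/s²
a = (rₚ + rₐ)/2 = 5.049 × 10^9 m
Vis-viva: v² = GM (2/r − 1/a)
vₚ² = 2.122 × 10^21 × (8.6881 × 10^-10 − 1.98059 × 10^-10) = 1.42333 × 10^12 m²/s²
vₚ = 1.19304 × 10^6 m/s ≈ 1193 km/s
vₐ² = 2.122 × 10^21 × (2.56542 × 10^-10 − 1.98059 × 10^-10) = 1.241 × 10^11 m²/s²
vₐ = 352279 m/s ≈ 352.3 km/s

Final answer: vₚ = 1193 km/s, vₐ = 352.3 km/s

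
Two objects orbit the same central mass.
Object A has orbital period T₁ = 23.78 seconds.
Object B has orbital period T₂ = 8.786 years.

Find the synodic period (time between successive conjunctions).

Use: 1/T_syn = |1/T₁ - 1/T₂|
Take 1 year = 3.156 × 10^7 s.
T₁ = 23.78 seconds
T₂ = 8.786 years = 2.77286 × 10^8 s
1/T₁ = 0.0420521 s⁻¹
1/T₂ = 3.60638 × 10^-9 s⁻¹
|1/T₁ − 1/T₂| = 0.0420521 s⁻¹
T_syn = 1 / |1/T₁ − 1/T₂| = 23.78 s ≈ 23.78 seconds

Final answer: T_syn = 23.78 seconds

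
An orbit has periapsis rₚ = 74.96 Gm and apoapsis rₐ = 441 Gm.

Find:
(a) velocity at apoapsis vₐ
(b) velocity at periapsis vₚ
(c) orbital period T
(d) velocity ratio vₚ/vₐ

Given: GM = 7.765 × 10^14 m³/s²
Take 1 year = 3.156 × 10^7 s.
rₚ = 74.96 Gm = 7.496 × 10^10 m
rₐ = 441 Gm = 4.41 × 10^11 m
GM = 7.765 × 10^14 m³/s²
a = (rₚ + rₐ)/2 = 2.5798 × 10^11 m
e = (rₐ − rₚ)/(rₐ + rₚ) = (3.6604 × 10^11) / (5.1596 × 10^11) = 0.709435
(a) vₐ² = GM (2/rₐ − 1/a) = 7.765 × 10^14 × (4.53515 × 10^-12 − 3.87627 × 10^-12) = 511.619 m²/s²;  vₐ = 22.619 m/s ≈ 22.62 m/s
(b) vₚ² = GM (2/rₚ − 1/a) = 7.765 × 10^14 × (2.66809 × 10^-11 − 3.87627 × 10^-12) = 17707.8 m²/s²;  vₚ = 133.071 m/s ≈ 133.1 m/s
(c) a³ = 1.71695 × 10^34 m³;  T = 2π √(a³/GM) = 2π × 4.70228 × 10^9 s = 2.95453 × 10^10 s ≈ 936.2 years
(d) vₚ/vₐ = rₐ/rₚ (angular momentum) = (4.41 × 10^11) / (7.496 × 10^10) = 5.88314 ≈ 5.883

Final answer:
(a) velocity at apoapsis vₐ = 22.62 m/s
(b) velocity at periapsis vₚ = 133.1 m/s
(c) orbital period T = 936.2 years
(d) velocity ratio vₚ/vₐ = 5.883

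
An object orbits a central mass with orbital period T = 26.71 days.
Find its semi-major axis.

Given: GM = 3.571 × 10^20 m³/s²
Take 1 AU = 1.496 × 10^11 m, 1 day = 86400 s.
T = 26.71 days = 2.30774 × 10^6 s
GM = 3.571 × 10^20 m³/s²
Kepler's third law: a³ = GM T² / (4π²)
T² = 5.32568 × 10^12 s²
a³ = (3.571 × 10^20) × (5.32568 × 10^12) / (4π²) = 4.81732 × 10^31 m³
a = (a³)^(1/3) = 3.63861 × 10^10 m ≈ 0.2432 AU

Final answer: 0.2432 AU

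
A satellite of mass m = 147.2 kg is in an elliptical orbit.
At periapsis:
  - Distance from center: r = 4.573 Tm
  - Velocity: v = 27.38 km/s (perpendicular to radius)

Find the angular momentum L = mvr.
r = 4.573 Tm = 4.573 × 10^12 m
v = 27.38 km/s = 27380 m/s
vr = 27380 × 4.573 × 10^12 = 1.25209 × 10^17 m²/s
L = m × vr = 147.2 × 1.25209 × 10^17 = 1.84307 × 10^19 kg·m²/s ≈ 1.843 × 10^19 kg·m²/s

Final answer: L = 1.843 × 10^19 kg·m²/s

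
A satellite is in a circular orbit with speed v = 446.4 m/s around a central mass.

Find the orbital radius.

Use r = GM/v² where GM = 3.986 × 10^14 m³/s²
v = 446.4 m/s
GM = 3.986 × 10^14 m³/s²
v² = 199273 m²/s²
r = GM/v² = (3.986 × 10^14) / 199273 = 2.00027 × 10^9 m ≈ 2 Gm

Final answer: 2 Gm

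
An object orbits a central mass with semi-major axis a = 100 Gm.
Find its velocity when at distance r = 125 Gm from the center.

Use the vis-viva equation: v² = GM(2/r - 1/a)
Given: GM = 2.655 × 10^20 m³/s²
a = 100 Gm = 1 × 10^11 m
r = 125 Gm = 1.25 × 10^11 m
GM = 2.655 × 10^20 m³/s²
2/r − 1/a = 1.6 × 10^-11 − 1 × 10^-11 = 6 × 10^-12 m⁻¹
v² = GM (2/r − 1/a) = 1.593 × 10^9 m²/s²
v = 39912.4 m/s ≈ 39.91 km/s

Final answer: 39.91 km/s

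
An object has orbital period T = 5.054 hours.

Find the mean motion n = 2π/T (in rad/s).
T = 5.054 hours = 18194.4 s
n = 2π / 18194.4 s = 0.000345336 rad/s ≈ 0.0003453 rad/s

Final answer: n = 0.0003453 rad/s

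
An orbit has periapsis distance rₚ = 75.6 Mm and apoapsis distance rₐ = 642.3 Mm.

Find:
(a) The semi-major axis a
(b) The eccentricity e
rₚ = 75.6 Mm = 7.56 × 10^7 m
rₐ = 642.3 Mm = 6.423 × 10^8 m
(a) a = (rₚ + rₐ)/2 = 3.5895 × 10^8 m ≈ 358.9 Mm
(b) e = (rₐ − rₚ)/(rₐ + rₚ) = (5.667 × 10^8) / (7.179 × 10^8) = 0.789386

Final answer:
(a) a = 358.9 Mm
(b) e = 0.7894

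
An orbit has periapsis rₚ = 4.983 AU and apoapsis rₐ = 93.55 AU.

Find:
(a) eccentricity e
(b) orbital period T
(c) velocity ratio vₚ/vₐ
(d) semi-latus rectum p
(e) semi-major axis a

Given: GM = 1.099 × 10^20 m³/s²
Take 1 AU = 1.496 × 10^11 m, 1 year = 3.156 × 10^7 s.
rₚ = 4.983 AU = 7.45457 × 10^11 m
rₐ = 93.55 AU = 1.39951 × 10^13 m
GM = 1.099 × 10^20 m³/s²
a = (rₚ + rₐ)/2 = 7.37027 × 10^12 m
e = (rₐ − rₚ)/(rₐ + rₚ) = (1.32496 × 10^13) / (1.47405 × 10^13) = 0.898856
(a) e = 0.898856 ≈ 0.8989
(b) a³ = 4.00359 × 10^38 m³;  T = 2π √(a³/GM) = 2π × 1.90865 × 10^9 s = 1.19924 × 10^10 s ≈ 380 years
(c) vₚ/vₐ = rₐ/rₚ (angular momentum) = (1.39951 × 10^13) / (7.45457 × 10^11) = 18.7738 ≈ 18.77
(d) 1 − e² = 0.192057;  p = a(1 − e²) = 7.37027 × 10^12 × 0.192057 = 1.41552 × 10^12 m ≈ 9.462 AU
(e) a = 7.37027 × 10^12 m ≈ 49.27 AU

Final answer:
(a) eccentricity e = 0.8989
(b) orbital period T = 380 years
(c) velocity ratio vₚ/vₐ = 18.77
(d) semi-latus rectum p = 9.462 AU
(e) semi-major axis a = 49.27 AU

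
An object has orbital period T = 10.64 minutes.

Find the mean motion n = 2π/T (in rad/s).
T = 10.64 minutes = 638.4 s
n = 2π / 638.4 s = 0.00984208 rad/s ≈ 0.009842 rad/s

Final answer: n = 0.009842 rad/s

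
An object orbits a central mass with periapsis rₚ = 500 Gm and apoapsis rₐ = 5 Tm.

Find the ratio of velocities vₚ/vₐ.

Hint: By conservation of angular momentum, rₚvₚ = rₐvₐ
rₚ = 500 Gm = 5 × 10^11 m
rₐ = 5 Tm = 5 × 10^12 m
rₚvₚ = rₐvₐ  ⇒  vₚ/vₐ = rₐ/rₚ
vₚ/vₐ = (5 × 10^12) / (5 × 10^11) = 10

Final answer: vₚ/vₐ = 10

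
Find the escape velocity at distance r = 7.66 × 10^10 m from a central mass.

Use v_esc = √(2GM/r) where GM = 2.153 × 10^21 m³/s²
r = 7.66 × 10^10 m
GM = 2.153 × 10^21 m³/s²
2GM/r = 2 × (2.153 × 10^21) / (7.66 × 10^10) = 5.62141 × 10^10 m²/s²
v_esc = √(2GM/r) = 237095 m/s ≈ 237.1 km/s

Final answer: 237.1 km/s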